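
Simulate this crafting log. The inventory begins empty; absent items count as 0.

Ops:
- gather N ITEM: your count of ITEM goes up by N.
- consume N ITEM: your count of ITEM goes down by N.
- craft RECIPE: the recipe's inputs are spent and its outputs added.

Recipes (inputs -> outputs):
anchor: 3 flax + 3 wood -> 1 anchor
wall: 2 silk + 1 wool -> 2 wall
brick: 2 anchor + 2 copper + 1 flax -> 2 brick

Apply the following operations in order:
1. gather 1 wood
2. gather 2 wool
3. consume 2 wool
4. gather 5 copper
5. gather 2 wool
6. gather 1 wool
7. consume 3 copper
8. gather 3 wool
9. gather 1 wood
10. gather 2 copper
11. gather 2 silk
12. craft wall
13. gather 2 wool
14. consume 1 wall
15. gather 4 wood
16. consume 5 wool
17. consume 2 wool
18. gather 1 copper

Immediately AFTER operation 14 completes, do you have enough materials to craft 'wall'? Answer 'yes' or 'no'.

Answer: no

Derivation:
After 1 (gather 1 wood): wood=1
After 2 (gather 2 wool): wood=1 wool=2
After 3 (consume 2 wool): wood=1
After 4 (gather 5 copper): copper=5 wood=1
After 5 (gather 2 wool): copper=5 wood=1 wool=2
After 6 (gather 1 wool): copper=5 wood=1 wool=3
After 7 (consume 3 copper): copper=2 wood=1 wool=3
After 8 (gather 3 wool): copper=2 wood=1 wool=6
After 9 (gather 1 wood): copper=2 wood=2 wool=6
After 10 (gather 2 copper): copper=4 wood=2 wool=6
After 11 (gather 2 silk): copper=4 silk=2 wood=2 wool=6
After 12 (craft wall): copper=4 wall=2 wood=2 wool=5
After 13 (gather 2 wool): copper=4 wall=2 wood=2 wool=7
After 14 (consume 1 wall): copper=4 wall=1 wood=2 wool=7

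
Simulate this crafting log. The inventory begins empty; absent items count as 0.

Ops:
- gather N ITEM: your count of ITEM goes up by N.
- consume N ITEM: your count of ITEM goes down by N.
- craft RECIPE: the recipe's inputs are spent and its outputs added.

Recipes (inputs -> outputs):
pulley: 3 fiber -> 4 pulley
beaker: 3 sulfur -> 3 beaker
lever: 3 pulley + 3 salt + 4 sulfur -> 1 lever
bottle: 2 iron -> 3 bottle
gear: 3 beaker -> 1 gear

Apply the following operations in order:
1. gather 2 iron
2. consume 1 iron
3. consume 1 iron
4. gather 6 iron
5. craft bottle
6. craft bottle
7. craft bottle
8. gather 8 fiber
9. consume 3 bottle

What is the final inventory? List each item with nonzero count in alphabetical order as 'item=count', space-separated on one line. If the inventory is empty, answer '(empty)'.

After 1 (gather 2 iron): iron=2
After 2 (consume 1 iron): iron=1
After 3 (consume 1 iron): (empty)
After 4 (gather 6 iron): iron=6
After 5 (craft bottle): bottle=3 iron=4
After 6 (craft bottle): bottle=6 iron=2
After 7 (craft bottle): bottle=9
After 8 (gather 8 fiber): bottle=9 fiber=8
After 9 (consume 3 bottle): bottle=6 fiber=8

Answer: bottle=6 fiber=8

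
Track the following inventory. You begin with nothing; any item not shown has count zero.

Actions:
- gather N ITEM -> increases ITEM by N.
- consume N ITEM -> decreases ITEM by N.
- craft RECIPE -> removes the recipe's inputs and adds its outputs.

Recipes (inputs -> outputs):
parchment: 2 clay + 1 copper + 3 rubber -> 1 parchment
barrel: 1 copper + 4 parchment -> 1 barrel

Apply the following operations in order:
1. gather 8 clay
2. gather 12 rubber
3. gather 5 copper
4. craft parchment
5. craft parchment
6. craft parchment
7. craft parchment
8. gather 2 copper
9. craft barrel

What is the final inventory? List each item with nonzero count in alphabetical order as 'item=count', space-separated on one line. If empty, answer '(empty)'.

After 1 (gather 8 clay): clay=8
After 2 (gather 12 rubber): clay=8 rubber=12
After 3 (gather 5 copper): clay=8 copper=5 rubber=12
After 4 (craft parchment): clay=6 copper=4 parchment=1 rubber=9
After 5 (craft parchment): clay=4 copper=3 parchment=2 rubber=6
After 6 (craft parchment): clay=2 copper=2 parchment=3 rubber=3
After 7 (craft parchment): copper=1 parchment=4
After 8 (gather 2 copper): copper=3 parchment=4
After 9 (craft barrel): barrel=1 copper=2

Answer: barrel=1 copper=2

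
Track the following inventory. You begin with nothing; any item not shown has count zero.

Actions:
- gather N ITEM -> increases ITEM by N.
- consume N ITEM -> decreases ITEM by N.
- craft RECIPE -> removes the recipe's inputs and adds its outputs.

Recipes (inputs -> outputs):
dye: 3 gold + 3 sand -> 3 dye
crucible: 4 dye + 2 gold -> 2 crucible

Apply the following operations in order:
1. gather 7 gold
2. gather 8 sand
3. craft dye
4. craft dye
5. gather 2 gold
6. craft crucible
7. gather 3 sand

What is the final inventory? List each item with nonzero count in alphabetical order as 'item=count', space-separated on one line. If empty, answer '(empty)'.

Answer: crucible=2 dye=2 gold=1 sand=5

Derivation:
After 1 (gather 7 gold): gold=7
After 2 (gather 8 sand): gold=7 sand=8
After 3 (craft dye): dye=3 gold=4 sand=5
After 4 (craft dye): dye=6 gold=1 sand=2
After 5 (gather 2 gold): dye=6 gold=3 sand=2
After 6 (craft crucible): crucible=2 dye=2 gold=1 sand=2
After 7 (gather 3 sand): crucible=2 dye=2 gold=1 sand=5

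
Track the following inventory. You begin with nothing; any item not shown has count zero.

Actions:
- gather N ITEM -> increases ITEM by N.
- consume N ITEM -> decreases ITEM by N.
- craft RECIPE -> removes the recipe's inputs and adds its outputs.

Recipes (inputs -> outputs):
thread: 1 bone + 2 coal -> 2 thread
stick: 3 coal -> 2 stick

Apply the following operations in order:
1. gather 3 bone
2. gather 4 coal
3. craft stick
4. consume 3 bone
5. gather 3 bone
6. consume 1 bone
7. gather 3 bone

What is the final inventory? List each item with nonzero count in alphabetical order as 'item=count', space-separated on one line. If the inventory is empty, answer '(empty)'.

Answer: bone=5 coal=1 stick=2

Derivation:
After 1 (gather 3 bone): bone=3
After 2 (gather 4 coal): bone=3 coal=4
After 3 (craft stick): bone=3 coal=1 stick=2
After 4 (consume 3 bone): coal=1 stick=2
After 5 (gather 3 bone): bone=3 coal=1 stick=2
After 6 (consume 1 bone): bone=2 coal=1 stick=2
After 7 (gather 3 bone): bone=5 coal=1 stick=2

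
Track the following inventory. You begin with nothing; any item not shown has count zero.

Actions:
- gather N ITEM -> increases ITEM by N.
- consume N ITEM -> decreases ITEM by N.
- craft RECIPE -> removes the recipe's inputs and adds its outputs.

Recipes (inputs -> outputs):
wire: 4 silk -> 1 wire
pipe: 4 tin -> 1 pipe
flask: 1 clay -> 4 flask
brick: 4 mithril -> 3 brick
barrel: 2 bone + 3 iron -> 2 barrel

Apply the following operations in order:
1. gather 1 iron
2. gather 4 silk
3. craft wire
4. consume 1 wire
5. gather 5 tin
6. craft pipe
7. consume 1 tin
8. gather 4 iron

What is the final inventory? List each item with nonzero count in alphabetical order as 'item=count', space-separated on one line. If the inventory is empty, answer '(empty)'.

Answer: iron=5 pipe=1

Derivation:
After 1 (gather 1 iron): iron=1
After 2 (gather 4 silk): iron=1 silk=4
After 3 (craft wire): iron=1 wire=1
After 4 (consume 1 wire): iron=1
After 5 (gather 5 tin): iron=1 tin=5
After 6 (craft pipe): iron=1 pipe=1 tin=1
After 7 (consume 1 tin): iron=1 pipe=1
After 8 (gather 4 iron): iron=5 pipe=1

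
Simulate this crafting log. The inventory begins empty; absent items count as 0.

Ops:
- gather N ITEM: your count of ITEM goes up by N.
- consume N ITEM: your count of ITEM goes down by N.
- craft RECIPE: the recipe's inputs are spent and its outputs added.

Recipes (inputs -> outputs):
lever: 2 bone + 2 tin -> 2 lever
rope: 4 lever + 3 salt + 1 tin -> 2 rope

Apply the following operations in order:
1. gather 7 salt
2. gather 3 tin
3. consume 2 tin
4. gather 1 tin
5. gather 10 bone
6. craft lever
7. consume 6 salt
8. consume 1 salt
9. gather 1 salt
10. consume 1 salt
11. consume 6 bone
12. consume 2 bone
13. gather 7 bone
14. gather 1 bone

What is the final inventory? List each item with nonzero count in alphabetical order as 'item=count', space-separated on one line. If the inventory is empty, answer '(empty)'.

After 1 (gather 7 salt): salt=7
After 2 (gather 3 tin): salt=7 tin=3
After 3 (consume 2 tin): salt=7 tin=1
After 4 (gather 1 tin): salt=7 tin=2
After 5 (gather 10 bone): bone=10 salt=7 tin=2
After 6 (craft lever): bone=8 lever=2 salt=7
After 7 (consume 6 salt): bone=8 lever=2 salt=1
After 8 (consume 1 salt): bone=8 lever=2
After 9 (gather 1 salt): bone=8 lever=2 salt=1
After 10 (consume 1 salt): bone=8 lever=2
After 11 (consume 6 bone): bone=2 lever=2
After 12 (consume 2 bone): lever=2
After 13 (gather 7 bone): bone=7 lever=2
After 14 (gather 1 bone): bone=8 lever=2

Answer: bone=8 lever=2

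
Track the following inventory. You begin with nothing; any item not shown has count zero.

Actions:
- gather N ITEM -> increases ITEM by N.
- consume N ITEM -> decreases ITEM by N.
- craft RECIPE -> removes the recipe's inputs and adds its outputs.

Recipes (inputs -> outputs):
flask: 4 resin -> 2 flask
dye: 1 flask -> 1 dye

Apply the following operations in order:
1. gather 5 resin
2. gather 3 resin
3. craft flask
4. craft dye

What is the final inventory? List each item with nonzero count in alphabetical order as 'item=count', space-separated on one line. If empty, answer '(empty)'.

Answer: dye=1 flask=1 resin=4

Derivation:
After 1 (gather 5 resin): resin=5
After 2 (gather 3 resin): resin=8
After 3 (craft flask): flask=2 resin=4
After 4 (craft dye): dye=1 flask=1 resin=4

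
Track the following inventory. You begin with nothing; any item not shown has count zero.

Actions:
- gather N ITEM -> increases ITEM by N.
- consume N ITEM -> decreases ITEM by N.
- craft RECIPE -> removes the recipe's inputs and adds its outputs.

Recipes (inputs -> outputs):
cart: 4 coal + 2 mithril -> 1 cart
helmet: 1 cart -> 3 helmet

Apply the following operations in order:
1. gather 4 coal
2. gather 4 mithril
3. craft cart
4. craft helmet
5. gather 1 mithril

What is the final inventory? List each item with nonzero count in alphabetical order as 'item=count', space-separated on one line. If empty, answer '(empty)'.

After 1 (gather 4 coal): coal=4
After 2 (gather 4 mithril): coal=4 mithril=4
After 3 (craft cart): cart=1 mithril=2
After 4 (craft helmet): helmet=3 mithril=2
After 5 (gather 1 mithril): helmet=3 mithril=3

Answer: helmet=3 mithril=3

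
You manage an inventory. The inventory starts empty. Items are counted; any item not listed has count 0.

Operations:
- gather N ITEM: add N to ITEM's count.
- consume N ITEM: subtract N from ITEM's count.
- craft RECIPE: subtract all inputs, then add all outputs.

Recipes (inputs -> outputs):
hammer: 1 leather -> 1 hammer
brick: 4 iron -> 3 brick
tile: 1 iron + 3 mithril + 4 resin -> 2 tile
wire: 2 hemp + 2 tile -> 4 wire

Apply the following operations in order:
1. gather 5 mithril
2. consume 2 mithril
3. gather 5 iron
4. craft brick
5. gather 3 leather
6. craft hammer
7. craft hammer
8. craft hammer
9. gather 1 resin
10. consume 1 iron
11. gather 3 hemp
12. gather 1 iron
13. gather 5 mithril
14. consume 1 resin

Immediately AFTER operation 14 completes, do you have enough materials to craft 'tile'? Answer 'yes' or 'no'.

Answer: no

Derivation:
After 1 (gather 5 mithril): mithril=5
After 2 (consume 2 mithril): mithril=3
After 3 (gather 5 iron): iron=5 mithril=3
After 4 (craft brick): brick=3 iron=1 mithril=3
After 5 (gather 3 leather): brick=3 iron=1 leather=3 mithril=3
After 6 (craft hammer): brick=3 hammer=1 iron=1 leather=2 mithril=3
After 7 (craft hammer): brick=3 hammer=2 iron=1 leather=1 mithril=3
After 8 (craft hammer): brick=3 hammer=3 iron=1 mithril=3
After 9 (gather 1 resin): brick=3 hammer=3 iron=1 mithril=3 resin=1
After 10 (consume 1 iron): brick=3 hammer=3 mithril=3 resin=1
After 11 (gather 3 hemp): brick=3 hammer=3 hemp=3 mithril=3 resin=1
After 12 (gather 1 iron): brick=3 hammer=3 hemp=3 iron=1 mithril=3 resin=1
After 13 (gather 5 mithril): brick=3 hammer=3 hemp=3 iron=1 mithril=8 resin=1
After 14 (consume 1 resin): brick=3 hammer=3 hemp=3 iron=1 mithril=8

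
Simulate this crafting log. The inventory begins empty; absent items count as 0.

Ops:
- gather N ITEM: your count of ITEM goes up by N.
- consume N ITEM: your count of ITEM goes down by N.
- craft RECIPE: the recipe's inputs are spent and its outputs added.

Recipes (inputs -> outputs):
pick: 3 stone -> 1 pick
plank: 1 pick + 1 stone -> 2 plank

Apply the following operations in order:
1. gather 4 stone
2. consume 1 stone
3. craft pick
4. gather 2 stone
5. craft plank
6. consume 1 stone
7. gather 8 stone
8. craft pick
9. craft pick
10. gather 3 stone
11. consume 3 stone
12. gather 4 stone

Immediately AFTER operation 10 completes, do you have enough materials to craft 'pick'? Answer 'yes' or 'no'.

After 1 (gather 4 stone): stone=4
After 2 (consume 1 stone): stone=3
After 3 (craft pick): pick=1
After 4 (gather 2 stone): pick=1 stone=2
After 5 (craft plank): plank=2 stone=1
After 6 (consume 1 stone): plank=2
After 7 (gather 8 stone): plank=2 stone=8
After 8 (craft pick): pick=1 plank=2 stone=5
After 9 (craft pick): pick=2 plank=2 stone=2
After 10 (gather 3 stone): pick=2 plank=2 stone=5

Answer: yes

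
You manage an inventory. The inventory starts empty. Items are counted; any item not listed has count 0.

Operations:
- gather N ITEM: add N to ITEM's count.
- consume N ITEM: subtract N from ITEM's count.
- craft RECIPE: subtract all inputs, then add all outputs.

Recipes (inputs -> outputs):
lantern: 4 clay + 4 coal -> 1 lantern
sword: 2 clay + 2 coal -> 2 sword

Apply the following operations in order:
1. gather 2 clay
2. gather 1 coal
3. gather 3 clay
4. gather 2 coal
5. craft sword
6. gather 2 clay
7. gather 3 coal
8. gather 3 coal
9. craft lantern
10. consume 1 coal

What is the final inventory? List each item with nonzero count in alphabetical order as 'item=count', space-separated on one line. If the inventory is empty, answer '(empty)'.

After 1 (gather 2 clay): clay=2
After 2 (gather 1 coal): clay=2 coal=1
After 3 (gather 3 clay): clay=5 coal=1
After 4 (gather 2 coal): clay=5 coal=3
After 5 (craft sword): clay=3 coal=1 sword=2
After 6 (gather 2 clay): clay=5 coal=1 sword=2
After 7 (gather 3 coal): clay=5 coal=4 sword=2
After 8 (gather 3 coal): clay=5 coal=7 sword=2
After 9 (craft lantern): clay=1 coal=3 lantern=1 sword=2
After 10 (consume 1 coal): clay=1 coal=2 lantern=1 sword=2

Answer: clay=1 coal=2 lantern=1 sword=2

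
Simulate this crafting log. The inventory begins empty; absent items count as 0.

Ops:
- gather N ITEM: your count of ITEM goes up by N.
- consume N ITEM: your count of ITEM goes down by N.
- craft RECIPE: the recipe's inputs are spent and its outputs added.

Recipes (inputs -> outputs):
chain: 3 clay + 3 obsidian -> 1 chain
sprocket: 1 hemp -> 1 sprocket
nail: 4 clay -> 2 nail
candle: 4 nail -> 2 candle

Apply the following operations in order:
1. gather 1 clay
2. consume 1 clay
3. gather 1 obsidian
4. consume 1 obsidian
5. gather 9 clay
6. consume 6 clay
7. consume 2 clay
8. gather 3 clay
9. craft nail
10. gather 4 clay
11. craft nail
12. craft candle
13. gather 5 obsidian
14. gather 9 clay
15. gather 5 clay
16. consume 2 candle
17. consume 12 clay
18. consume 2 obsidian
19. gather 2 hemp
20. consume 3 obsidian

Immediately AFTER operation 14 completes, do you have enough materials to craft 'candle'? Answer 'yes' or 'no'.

Answer: no

Derivation:
After 1 (gather 1 clay): clay=1
After 2 (consume 1 clay): (empty)
After 3 (gather 1 obsidian): obsidian=1
After 4 (consume 1 obsidian): (empty)
After 5 (gather 9 clay): clay=9
After 6 (consume 6 clay): clay=3
After 7 (consume 2 clay): clay=1
After 8 (gather 3 clay): clay=4
After 9 (craft nail): nail=2
After 10 (gather 4 clay): clay=4 nail=2
After 11 (craft nail): nail=4
After 12 (craft candle): candle=2
After 13 (gather 5 obsidian): candle=2 obsidian=5
After 14 (gather 9 clay): candle=2 clay=9 obsidian=5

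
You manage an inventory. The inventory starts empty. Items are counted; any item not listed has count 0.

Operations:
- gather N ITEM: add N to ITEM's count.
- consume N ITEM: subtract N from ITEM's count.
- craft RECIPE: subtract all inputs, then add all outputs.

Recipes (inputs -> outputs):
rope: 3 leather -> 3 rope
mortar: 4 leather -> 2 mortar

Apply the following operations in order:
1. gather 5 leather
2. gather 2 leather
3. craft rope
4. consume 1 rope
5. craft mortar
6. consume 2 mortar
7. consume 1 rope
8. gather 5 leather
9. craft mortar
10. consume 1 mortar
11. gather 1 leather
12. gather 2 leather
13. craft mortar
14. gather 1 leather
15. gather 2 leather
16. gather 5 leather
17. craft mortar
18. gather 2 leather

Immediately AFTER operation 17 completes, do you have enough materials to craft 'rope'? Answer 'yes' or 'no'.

Answer: yes

Derivation:
After 1 (gather 5 leather): leather=5
After 2 (gather 2 leather): leather=7
After 3 (craft rope): leather=4 rope=3
After 4 (consume 1 rope): leather=4 rope=2
After 5 (craft mortar): mortar=2 rope=2
After 6 (consume 2 mortar): rope=2
After 7 (consume 1 rope): rope=1
After 8 (gather 5 leather): leather=5 rope=1
After 9 (craft mortar): leather=1 mortar=2 rope=1
After 10 (consume 1 mortar): leather=1 mortar=1 rope=1
After 11 (gather 1 leather): leather=2 mortar=1 rope=1
After 12 (gather 2 leather): leather=4 mortar=1 rope=1
After 13 (craft mortar): mortar=3 rope=1
After 14 (gather 1 leather): leather=1 mortar=3 rope=1
After 15 (gather 2 leather): leather=3 mortar=3 rope=1
After 16 (gather 5 leather): leather=8 mortar=3 rope=1
After 17 (craft mortar): leather=4 mortar=5 rope=1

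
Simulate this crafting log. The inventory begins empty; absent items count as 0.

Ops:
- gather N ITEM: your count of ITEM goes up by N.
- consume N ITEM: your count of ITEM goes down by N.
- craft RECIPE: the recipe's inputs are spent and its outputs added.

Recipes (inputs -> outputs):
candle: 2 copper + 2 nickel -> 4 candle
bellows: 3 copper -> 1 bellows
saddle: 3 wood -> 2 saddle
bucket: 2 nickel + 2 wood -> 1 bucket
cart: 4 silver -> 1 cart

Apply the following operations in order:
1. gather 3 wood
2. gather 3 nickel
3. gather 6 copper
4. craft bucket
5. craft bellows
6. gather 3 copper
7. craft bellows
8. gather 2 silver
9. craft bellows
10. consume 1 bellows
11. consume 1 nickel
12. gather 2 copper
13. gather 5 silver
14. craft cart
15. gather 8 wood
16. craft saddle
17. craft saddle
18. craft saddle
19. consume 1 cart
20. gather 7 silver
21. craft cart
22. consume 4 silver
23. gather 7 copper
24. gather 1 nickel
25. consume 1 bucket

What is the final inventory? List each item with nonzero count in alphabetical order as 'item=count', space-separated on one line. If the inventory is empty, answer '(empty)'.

Answer: bellows=2 cart=1 copper=9 nickel=1 saddle=6 silver=2

Derivation:
After 1 (gather 3 wood): wood=3
After 2 (gather 3 nickel): nickel=3 wood=3
After 3 (gather 6 copper): copper=6 nickel=3 wood=3
After 4 (craft bucket): bucket=1 copper=6 nickel=1 wood=1
After 5 (craft bellows): bellows=1 bucket=1 copper=3 nickel=1 wood=1
After 6 (gather 3 copper): bellows=1 bucket=1 copper=6 nickel=1 wood=1
After 7 (craft bellows): bellows=2 bucket=1 copper=3 nickel=1 wood=1
After 8 (gather 2 silver): bellows=2 bucket=1 copper=3 nickel=1 silver=2 wood=1
After 9 (craft bellows): bellows=3 bucket=1 nickel=1 silver=2 wood=1
After 10 (consume 1 bellows): bellows=2 bucket=1 nickel=1 silver=2 wood=1
After 11 (consume 1 nickel): bellows=2 bucket=1 silver=2 wood=1
After 12 (gather 2 copper): bellows=2 bucket=1 copper=2 silver=2 wood=1
After 13 (gather 5 silver): bellows=2 bucket=1 copper=2 silver=7 wood=1
After 14 (craft cart): bellows=2 bucket=1 cart=1 copper=2 silver=3 wood=1
After 15 (gather 8 wood): bellows=2 bucket=1 cart=1 copper=2 silver=3 wood=9
After 16 (craft saddle): bellows=2 bucket=1 cart=1 copper=2 saddle=2 silver=3 wood=6
After 17 (craft saddle): bellows=2 bucket=1 cart=1 copper=2 saddle=4 silver=3 wood=3
After 18 (craft saddle): bellows=2 bucket=1 cart=1 copper=2 saddle=6 silver=3
After 19 (consume 1 cart): bellows=2 bucket=1 copper=2 saddle=6 silver=3
After 20 (gather 7 silver): bellows=2 bucket=1 copper=2 saddle=6 silver=10
After 21 (craft cart): bellows=2 bucket=1 cart=1 copper=2 saddle=6 silver=6
After 22 (consume 4 silver): bellows=2 bucket=1 cart=1 copper=2 saddle=6 silver=2
After 23 (gather 7 copper): bellows=2 bucket=1 cart=1 copper=9 saddle=6 silver=2
After 24 (gather 1 nickel): bellows=2 bucket=1 cart=1 copper=9 nickel=1 saddle=6 silver=2
After 25 (consume 1 bucket): bellows=2 cart=1 copper=9 nickel=1 saddle=6 silver=2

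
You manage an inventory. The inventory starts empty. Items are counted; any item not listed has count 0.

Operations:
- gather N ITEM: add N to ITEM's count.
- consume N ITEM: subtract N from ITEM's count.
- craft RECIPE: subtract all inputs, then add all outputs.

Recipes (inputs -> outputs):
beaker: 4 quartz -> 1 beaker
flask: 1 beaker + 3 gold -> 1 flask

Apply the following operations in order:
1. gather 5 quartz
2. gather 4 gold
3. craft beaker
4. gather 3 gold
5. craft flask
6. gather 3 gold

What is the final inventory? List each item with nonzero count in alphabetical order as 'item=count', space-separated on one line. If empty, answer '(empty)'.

After 1 (gather 5 quartz): quartz=5
After 2 (gather 4 gold): gold=4 quartz=5
After 3 (craft beaker): beaker=1 gold=4 quartz=1
After 4 (gather 3 gold): beaker=1 gold=7 quartz=1
After 5 (craft flask): flask=1 gold=4 quartz=1
After 6 (gather 3 gold): flask=1 gold=7 quartz=1

Answer: flask=1 gold=7 quartz=1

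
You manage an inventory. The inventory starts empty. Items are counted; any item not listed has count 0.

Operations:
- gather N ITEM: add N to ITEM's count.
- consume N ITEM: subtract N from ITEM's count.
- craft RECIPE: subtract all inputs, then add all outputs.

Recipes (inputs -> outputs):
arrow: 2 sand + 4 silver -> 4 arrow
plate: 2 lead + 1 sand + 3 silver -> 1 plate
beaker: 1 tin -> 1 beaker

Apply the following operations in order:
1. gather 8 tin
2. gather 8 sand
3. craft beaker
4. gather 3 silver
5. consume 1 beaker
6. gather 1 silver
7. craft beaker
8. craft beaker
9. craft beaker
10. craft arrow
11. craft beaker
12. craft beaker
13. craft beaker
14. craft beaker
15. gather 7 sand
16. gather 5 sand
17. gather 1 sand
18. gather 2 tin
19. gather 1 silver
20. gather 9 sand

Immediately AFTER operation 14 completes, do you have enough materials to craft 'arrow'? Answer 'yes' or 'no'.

After 1 (gather 8 tin): tin=8
After 2 (gather 8 sand): sand=8 tin=8
After 3 (craft beaker): beaker=1 sand=8 tin=7
After 4 (gather 3 silver): beaker=1 sand=8 silver=3 tin=7
After 5 (consume 1 beaker): sand=8 silver=3 tin=7
After 6 (gather 1 silver): sand=8 silver=4 tin=7
After 7 (craft beaker): beaker=1 sand=8 silver=4 tin=6
After 8 (craft beaker): beaker=2 sand=8 silver=4 tin=5
After 9 (craft beaker): beaker=3 sand=8 silver=4 tin=4
After 10 (craft arrow): arrow=4 beaker=3 sand=6 tin=4
After 11 (craft beaker): arrow=4 beaker=4 sand=6 tin=3
After 12 (craft beaker): arrow=4 beaker=5 sand=6 tin=2
After 13 (craft beaker): arrow=4 beaker=6 sand=6 tin=1
After 14 (craft beaker): arrow=4 beaker=7 sand=6

Answer: no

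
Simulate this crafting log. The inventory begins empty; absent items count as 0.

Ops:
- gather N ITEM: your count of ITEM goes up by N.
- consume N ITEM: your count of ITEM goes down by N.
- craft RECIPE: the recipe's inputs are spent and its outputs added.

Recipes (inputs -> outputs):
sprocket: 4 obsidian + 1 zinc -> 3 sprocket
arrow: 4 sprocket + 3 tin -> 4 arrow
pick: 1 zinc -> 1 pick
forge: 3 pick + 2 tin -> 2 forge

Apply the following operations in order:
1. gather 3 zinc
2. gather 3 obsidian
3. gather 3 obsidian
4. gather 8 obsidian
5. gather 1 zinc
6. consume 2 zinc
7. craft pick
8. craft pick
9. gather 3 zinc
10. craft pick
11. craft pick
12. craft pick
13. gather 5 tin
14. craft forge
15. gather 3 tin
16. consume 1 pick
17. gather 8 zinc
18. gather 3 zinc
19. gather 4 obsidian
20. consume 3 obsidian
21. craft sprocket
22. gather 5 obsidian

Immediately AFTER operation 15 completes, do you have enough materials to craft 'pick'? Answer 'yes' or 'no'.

Answer: no

Derivation:
After 1 (gather 3 zinc): zinc=3
After 2 (gather 3 obsidian): obsidian=3 zinc=3
After 3 (gather 3 obsidian): obsidian=6 zinc=3
After 4 (gather 8 obsidian): obsidian=14 zinc=3
After 5 (gather 1 zinc): obsidian=14 zinc=4
After 6 (consume 2 zinc): obsidian=14 zinc=2
After 7 (craft pick): obsidian=14 pick=1 zinc=1
After 8 (craft pick): obsidian=14 pick=2
After 9 (gather 3 zinc): obsidian=14 pick=2 zinc=3
After 10 (craft pick): obsidian=14 pick=3 zinc=2
After 11 (craft pick): obsidian=14 pick=4 zinc=1
After 12 (craft pick): obsidian=14 pick=5
After 13 (gather 5 tin): obsidian=14 pick=5 tin=5
After 14 (craft forge): forge=2 obsidian=14 pick=2 tin=3
After 15 (gather 3 tin): forge=2 obsidian=14 pick=2 tin=6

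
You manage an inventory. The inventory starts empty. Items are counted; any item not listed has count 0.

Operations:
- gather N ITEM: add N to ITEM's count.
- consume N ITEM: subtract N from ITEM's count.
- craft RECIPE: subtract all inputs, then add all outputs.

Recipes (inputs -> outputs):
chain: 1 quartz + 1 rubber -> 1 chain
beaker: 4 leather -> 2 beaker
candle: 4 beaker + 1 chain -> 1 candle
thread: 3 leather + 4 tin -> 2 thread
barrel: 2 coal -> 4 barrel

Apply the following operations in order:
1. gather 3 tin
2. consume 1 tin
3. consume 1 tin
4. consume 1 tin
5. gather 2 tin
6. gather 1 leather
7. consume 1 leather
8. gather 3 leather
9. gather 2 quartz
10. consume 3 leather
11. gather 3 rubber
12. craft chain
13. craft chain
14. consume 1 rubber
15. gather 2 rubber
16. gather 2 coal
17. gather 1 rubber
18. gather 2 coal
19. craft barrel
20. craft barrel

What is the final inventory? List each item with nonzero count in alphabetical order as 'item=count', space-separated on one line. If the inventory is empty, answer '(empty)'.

After 1 (gather 3 tin): tin=3
After 2 (consume 1 tin): tin=2
After 3 (consume 1 tin): tin=1
After 4 (consume 1 tin): (empty)
After 5 (gather 2 tin): tin=2
After 6 (gather 1 leather): leather=1 tin=2
After 7 (consume 1 leather): tin=2
After 8 (gather 3 leather): leather=3 tin=2
After 9 (gather 2 quartz): leather=3 quartz=2 tin=2
After 10 (consume 3 leather): quartz=2 tin=2
After 11 (gather 3 rubber): quartz=2 rubber=3 tin=2
After 12 (craft chain): chain=1 quartz=1 rubber=2 tin=2
After 13 (craft chain): chain=2 rubber=1 tin=2
After 14 (consume 1 rubber): chain=2 tin=2
After 15 (gather 2 rubber): chain=2 rubber=2 tin=2
After 16 (gather 2 coal): chain=2 coal=2 rubber=2 tin=2
After 17 (gather 1 rubber): chain=2 coal=2 rubber=3 tin=2
After 18 (gather 2 coal): chain=2 coal=4 rubber=3 tin=2
After 19 (craft barrel): barrel=4 chain=2 coal=2 rubber=3 tin=2
After 20 (craft barrel): barrel=8 chain=2 rubber=3 tin=2

Answer: barrel=8 chain=2 rubber=3 tin=2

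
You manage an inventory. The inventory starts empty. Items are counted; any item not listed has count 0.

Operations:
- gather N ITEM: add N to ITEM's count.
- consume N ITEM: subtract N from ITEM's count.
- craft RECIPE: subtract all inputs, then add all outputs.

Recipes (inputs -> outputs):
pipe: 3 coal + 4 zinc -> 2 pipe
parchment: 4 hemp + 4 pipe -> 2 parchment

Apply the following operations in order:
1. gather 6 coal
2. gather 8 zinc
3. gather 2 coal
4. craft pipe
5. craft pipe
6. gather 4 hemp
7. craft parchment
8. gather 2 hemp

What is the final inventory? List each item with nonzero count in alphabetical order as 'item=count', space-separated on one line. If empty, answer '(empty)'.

After 1 (gather 6 coal): coal=6
After 2 (gather 8 zinc): coal=6 zinc=8
After 3 (gather 2 coal): coal=8 zinc=8
After 4 (craft pipe): coal=5 pipe=2 zinc=4
After 5 (craft pipe): coal=2 pipe=4
After 6 (gather 4 hemp): coal=2 hemp=4 pipe=4
After 7 (craft parchment): coal=2 parchment=2
After 8 (gather 2 hemp): coal=2 hemp=2 parchment=2

Answer: coal=2 hemp=2 parchment=2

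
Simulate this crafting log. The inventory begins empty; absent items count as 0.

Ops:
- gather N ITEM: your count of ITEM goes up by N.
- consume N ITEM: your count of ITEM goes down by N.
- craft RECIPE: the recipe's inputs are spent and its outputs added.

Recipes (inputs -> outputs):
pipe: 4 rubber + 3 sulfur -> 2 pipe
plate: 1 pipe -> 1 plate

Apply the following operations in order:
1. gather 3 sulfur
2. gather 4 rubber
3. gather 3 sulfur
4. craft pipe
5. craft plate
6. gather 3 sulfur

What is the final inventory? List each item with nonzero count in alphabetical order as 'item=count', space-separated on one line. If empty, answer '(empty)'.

Answer: pipe=1 plate=1 sulfur=6

Derivation:
After 1 (gather 3 sulfur): sulfur=3
After 2 (gather 4 rubber): rubber=4 sulfur=3
After 3 (gather 3 sulfur): rubber=4 sulfur=6
After 4 (craft pipe): pipe=2 sulfur=3
After 5 (craft plate): pipe=1 plate=1 sulfur=3
After 6 (gather 3 sulfur): pipe=1 plate=1 sulfur=6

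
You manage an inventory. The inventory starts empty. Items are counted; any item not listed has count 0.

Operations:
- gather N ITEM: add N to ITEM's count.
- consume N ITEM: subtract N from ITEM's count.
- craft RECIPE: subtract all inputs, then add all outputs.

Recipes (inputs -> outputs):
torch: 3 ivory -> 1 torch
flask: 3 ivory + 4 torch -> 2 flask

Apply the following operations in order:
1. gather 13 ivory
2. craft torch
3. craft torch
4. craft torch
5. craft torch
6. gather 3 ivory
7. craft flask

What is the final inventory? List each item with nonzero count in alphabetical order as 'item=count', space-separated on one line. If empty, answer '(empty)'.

Answer: flask=2 ivory=1

Derivation:
After 1 (gather 13 ivory): ivory=13
After 2 (craft torch): ivory=10 torch=1
After 3 (craft torch): ivory=7 torch=2
After 4 (craft torch): ivory=4 torch=3
After 5 (craft torch): ivory=1 torch=4
After 6 (gather 3 ivory): ivory=4 torch=4
After 7 (craft flask): flask=2 ivory=1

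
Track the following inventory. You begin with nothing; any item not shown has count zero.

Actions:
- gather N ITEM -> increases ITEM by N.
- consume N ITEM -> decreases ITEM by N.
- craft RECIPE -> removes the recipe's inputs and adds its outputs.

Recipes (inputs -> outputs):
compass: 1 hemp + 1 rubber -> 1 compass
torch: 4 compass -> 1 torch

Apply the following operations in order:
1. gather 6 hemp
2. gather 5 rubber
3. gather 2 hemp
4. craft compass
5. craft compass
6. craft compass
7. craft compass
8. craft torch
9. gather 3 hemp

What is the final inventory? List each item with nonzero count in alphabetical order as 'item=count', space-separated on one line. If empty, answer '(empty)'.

Answer: hemp=7 rubber=1 torch=1

Derivation:
After 1 (gather 6 hemp): hemp=6
After 2 (gather 5 rubber): hemp=6 rubber=5
After 3 (gather 2 hemp): hemp=8 rubber=5
After 4 (craft compass): compass=1 hemp=7 rubber=4
After 5 (craft compass): compass=2 hemp=6 rubber=3
After 6 (craft compass): compass=3 hemp=5 rubber=2
After 7 (craft compass): compass=4 hemp=4 rubber=1
After 8 (craft torch): hemp=4 rubber=1 torch=1
After 9 (gather 3 hemp): hemp=7 rubber=1 torch=1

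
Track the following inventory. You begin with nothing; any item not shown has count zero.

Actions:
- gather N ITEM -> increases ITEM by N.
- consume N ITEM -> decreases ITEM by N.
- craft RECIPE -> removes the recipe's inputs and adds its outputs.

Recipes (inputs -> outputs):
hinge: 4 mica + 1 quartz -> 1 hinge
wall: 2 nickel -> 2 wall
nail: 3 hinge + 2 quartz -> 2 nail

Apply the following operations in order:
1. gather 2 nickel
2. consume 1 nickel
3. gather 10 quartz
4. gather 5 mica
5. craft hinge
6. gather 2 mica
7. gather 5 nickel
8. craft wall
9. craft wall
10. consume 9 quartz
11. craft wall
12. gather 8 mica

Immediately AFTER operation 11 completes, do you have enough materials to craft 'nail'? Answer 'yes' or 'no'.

After 1 (gather 2 nickel): nickel=2
After 2 (consume 1 nickel): nickel=1
After 3 (gather 10 quartz): nickel=1 quartz=10
After 4 (gather 5 mica): mica=5 nickel=1 quartz=10
After 5 (craft hinge): hinge=1 mica=1 nickel=1 quartz=9
After 6 (gather 2 mica): hinge=1 mica=3 nickel=1 quartz=9
After 7 (gather 5 nickel): hinge=1 mica=3 nickel=6 quartz=9
After 8 (craft wall): hinge=1 mica=3 nickel=4 quartz=9 wall=2
After 9 (craft wall): hinge=1 mica=3 nickel=2 quartz=9 wall=4
After 10 (consume 9 quartz): hinge=1 mica=3 nickel=2 wall=4
After 11 (craft wall): hinge=1 mica=3 wall=6

Answer: no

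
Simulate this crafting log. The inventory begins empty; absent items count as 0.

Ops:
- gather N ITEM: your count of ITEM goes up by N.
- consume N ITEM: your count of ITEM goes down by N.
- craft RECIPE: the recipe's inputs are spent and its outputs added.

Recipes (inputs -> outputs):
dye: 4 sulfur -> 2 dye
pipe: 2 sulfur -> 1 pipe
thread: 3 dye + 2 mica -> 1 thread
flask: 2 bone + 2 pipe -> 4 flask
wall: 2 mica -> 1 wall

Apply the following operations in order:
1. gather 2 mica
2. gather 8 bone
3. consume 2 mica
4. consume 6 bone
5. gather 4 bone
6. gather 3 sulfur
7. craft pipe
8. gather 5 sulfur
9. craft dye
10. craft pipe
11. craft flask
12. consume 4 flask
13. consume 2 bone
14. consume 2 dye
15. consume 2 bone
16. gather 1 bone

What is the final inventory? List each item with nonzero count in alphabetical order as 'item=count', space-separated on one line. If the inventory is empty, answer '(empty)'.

After 1 (gather 2 mica): mica=2
After 2 (gather 8 bone): bone=8 mica=2
After 3 (consume 2 mica): bone=8
After 4 (consume 6 bone): bone=2
After 5 (gather 4 bone): bone=6
After 6 (gather 3 sulfur): bone=6 sulfur=3
After 7 (craft pipe): bone=6 pipe=1 sulfur=1
After 8 (gather 5 sulfur): bone=6 pipe=1 sulfur=6
After 9 (craft dye): bone=6 dye=2 pipe=1 sulfur=2
After 10 (craft pipe): bone=6 dye=2 pipe=2
After 11 (craft flask): bone=4 dye=2 flask=4
After 12 (consume 4 flask): bone=4 dye=2
After 13 (consume 2 bone): bone=2 dye=2
After 14 (consume 2 dye): bone=2
After 15 (consume 2 bone): (empty)
After 16 (gather 1 bone): bone=1

Answer: bone=1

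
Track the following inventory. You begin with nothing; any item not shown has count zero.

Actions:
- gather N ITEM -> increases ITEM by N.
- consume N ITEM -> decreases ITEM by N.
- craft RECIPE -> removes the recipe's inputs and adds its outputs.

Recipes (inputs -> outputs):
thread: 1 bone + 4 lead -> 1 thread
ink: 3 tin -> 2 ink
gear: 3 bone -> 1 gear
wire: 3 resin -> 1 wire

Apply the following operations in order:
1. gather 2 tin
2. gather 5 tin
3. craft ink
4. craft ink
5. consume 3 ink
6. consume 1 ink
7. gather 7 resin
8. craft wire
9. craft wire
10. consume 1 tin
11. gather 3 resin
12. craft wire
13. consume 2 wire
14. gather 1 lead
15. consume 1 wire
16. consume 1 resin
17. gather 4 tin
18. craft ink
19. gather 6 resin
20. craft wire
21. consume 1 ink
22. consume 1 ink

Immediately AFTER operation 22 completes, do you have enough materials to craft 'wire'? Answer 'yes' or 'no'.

After 1 (gather 2 tin): tin=2
After 2 (gather 5 tin): tin=7
After 3 (craft ink): ink=2 tin=4
After 4 (craft ink): ink=4 tin=1
After 5 (consume 3 ink): ink=1 tin=1
After 6 (consume 1 ink): tin=1
After 7 (gather 7 resin): resin=7 tin=1
After 8 (craft wire): resin=4 tin=1 wire=1
After 9 (craft wire): resin=1 tin=1 wire=2
After 10 (consume 1 tin): resin=1 wire=2
After 11 (gather 3 resin): resin=4 wire=2
After 12 (craft wire): resin=1 wire=3
After 13 (consume 2 wire): resin=1 wire=1
After 14 (gather 1 lead): lead=1 resin=1 wire=1
After 15 (consume 1 wire): lead=1 resin=1
After 16 (consume 1 resin): lead=1
After 17 (gather 4 tin): lead=1 tin=4
After 18 (craft ink): ink=2 lead=1 tin=1
After 19 (gather 6 resin): ink=2 lead=1 resin=6 tin=1
After 20 (craft wire): ink=2 lead=1 resin=3 tin=1 wire=1
After 21 (consume 1 ink): ink=1 lead=1 resin=3 tin=1 wire=1
After 22 (consume 1 ink): lead=1 resin=3 tin=1 wire=1

Answer: yes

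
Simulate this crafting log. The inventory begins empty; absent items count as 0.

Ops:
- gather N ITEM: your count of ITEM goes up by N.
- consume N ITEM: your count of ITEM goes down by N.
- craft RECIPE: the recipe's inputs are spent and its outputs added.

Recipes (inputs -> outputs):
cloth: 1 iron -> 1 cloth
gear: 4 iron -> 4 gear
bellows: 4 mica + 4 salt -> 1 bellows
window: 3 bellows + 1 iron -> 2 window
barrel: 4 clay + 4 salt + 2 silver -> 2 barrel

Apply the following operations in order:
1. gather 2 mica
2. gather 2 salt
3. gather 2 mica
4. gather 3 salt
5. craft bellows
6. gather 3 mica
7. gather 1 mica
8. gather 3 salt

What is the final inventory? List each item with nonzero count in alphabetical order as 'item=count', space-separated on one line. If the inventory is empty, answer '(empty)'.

After 1 (gather 2 mica): mica=2
After 2 (gather 2 salt): mica=2 salt=2
After 3 (gather 2 mica): mica=4 salt=2
After 4 (gather 3 salt): mica=4 salt=5
After 5 (craft bellows): bellows=1 salt=1
After 6 (gather 3 mica): bellows=1 mica=3 salt=1
After 7 (gather 1 mica): bellows=1 mica=4 salt=1
After 8 (gather 3 salt): bellows=1 mica=4 salt=4

Answer: bellows=1 mica=4 salt=4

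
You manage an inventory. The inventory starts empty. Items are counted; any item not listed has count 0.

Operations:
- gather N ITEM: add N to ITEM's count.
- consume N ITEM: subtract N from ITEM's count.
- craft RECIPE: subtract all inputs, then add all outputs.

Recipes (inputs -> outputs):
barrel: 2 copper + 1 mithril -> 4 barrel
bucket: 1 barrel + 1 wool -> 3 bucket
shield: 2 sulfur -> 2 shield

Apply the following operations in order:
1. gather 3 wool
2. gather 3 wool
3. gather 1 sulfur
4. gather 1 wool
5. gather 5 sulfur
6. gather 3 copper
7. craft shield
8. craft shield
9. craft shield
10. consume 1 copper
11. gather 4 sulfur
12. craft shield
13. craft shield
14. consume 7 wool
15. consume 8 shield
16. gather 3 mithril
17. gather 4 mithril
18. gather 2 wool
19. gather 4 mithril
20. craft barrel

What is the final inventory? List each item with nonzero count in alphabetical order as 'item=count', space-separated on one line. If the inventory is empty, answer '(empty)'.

Answer: barrel=4 mithril=10 shield=2 wool=2

Derivation:
After 1 (gather 3 wool): wool=3
After 2 (gather 3 wool): wool=6
After 3 (gather 1 sulfur): sulfur=1 wool=6
After 4 (gather 1 wool): sulfur=1 wool=7
After 5 (gather 5 sulfur): sulfur=6 wool=7
After 6 (gather 3 copper): copper=3 sulfur=6 wool=7
After 7 (craft shield): copper=3 shield=2 sulfur=4 wool=7
After 8 (craft shield): copper=3 shield=4 sulfur=2 wool=7
After 9 (craft shield): copper=3 shield=6 wool=7
After 10 (consume 1 copper): copper=2 shield=6 wool=7
After 11 (gather 4 sulfur): copper=2 shield=6 sulfur=4 wool=7
After 12 (craft shield): copper=2 shield=8 sulfur=2 wool=7
After 13 (craft shield): copper=2 shield=10 wool=7
After 14 (consume 7 wool): copper=2 shield=10
After 15 (consume 8 shield): copper=2 shield=2
After 16 (gather 3 mithril): copper=2 mithril=3 shield=2
After 17 (gather 4 mithril): copper=2 mithril=7 shield=2
After 18 (gather 2 wool): copper=2 mithril=7 shield=2 wool=2
After 19 (gather 4 mithril): copper=2 mithril=11 shield=2 wool=2
After 20 (craft barrel): barrel=4 mithril=10 shield=2 wool=2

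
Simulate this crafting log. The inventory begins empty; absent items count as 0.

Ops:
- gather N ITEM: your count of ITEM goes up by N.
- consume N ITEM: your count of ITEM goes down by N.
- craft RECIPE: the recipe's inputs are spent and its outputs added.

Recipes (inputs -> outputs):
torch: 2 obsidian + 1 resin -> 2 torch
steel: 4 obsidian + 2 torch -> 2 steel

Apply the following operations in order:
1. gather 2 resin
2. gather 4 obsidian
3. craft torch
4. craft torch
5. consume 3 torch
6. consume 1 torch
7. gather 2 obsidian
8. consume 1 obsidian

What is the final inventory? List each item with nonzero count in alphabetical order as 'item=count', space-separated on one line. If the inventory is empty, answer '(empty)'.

Answer: obsidian=1

Derivation:
After 1 (gather 2 resin): resin=2
After 2 (gather 4 obsidian): obsidian=4 resin=2
After 3 (craft torch): obsidian=2 resin=1 torch=2
After 4 (craft torch): torch=4
After 5 (consume 3 torch): torch=1
After 6 (consume 1 torch): (empty)
After 7 (gather 2 obsidian): obsidian=2
After 8 (consume 1 obsidian): obsidian=1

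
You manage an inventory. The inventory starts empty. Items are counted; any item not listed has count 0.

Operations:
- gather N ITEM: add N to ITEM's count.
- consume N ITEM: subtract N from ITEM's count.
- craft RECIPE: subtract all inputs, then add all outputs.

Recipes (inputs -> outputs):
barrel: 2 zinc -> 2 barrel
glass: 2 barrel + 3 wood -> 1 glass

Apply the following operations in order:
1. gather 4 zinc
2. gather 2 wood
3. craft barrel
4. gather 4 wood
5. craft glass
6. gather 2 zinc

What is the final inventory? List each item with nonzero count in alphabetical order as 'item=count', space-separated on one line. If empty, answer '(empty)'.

After 1 (gather 4 zinc): zinc=4
After 2 (gather 2 wood): wood=2 zinc=4
After 3 (craft barrel): barrel=2 wood=2 zinc=2
After 4 (gather 4 wood): barrel=2 wood=6 zinc=2
After 5 (craft glass): glass=1 wood=3 zinc=2
After 6 (gather 2 zinc): glass=1 wood=3 zinc=4

Answer: glass=1 wood=3 zinc=4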